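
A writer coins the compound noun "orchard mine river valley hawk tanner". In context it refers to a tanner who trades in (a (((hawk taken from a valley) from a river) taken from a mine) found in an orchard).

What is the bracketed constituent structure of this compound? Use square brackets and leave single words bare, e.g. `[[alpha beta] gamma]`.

The outermost head in the paraphrase is "tanner", modified by "orchard mine river valley hawk".
Inside "orchard mine river valley hawk": head "hawk" (specifically "mine river valley hawk"), modifier "orchard".
Inside "mine river valley hawk": head "hawk" (specifically "river valley hawk"), modifier "mine".
Inside "river valley hawk": head "hawk" (specifically "valley hawk"), modifier "river".
Inside "valley hawk": head "hawk", modifier "valley".
Putting it together: [[orchard [mine [river [valley hawk]]]] tanner].

[[orchard [mine [river [valley hawk]]]] tanner]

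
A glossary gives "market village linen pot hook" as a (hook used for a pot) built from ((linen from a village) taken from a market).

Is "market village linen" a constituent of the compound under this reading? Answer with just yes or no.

The paraphrase groups the words so that "market village linen" is one unit: it corresponds to a single parenthesized sub-phrase.
The full structure is [[market [village linen]] [pot hook]], in which [market village linen] is a constituent.

yes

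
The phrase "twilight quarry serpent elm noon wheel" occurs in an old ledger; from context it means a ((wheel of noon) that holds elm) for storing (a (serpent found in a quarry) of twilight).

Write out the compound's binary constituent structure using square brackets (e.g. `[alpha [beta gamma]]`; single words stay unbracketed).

[[twilight [quarry serpent]] [elm [noon wheel]]]

Overall it is a kind of wheel (specifically "elm noon wheel"); the modifier is "twilight quarry serpent".
Inside "twilight quarry serpent": head "serpent" (specifically "quarry serpent"), modifier "twilight".
Inside "quarry serpent": head "serpent", modifier "quarry".
Inside "elm noon wheel": head "wheel" (specifically "noon wheel"), modifier "elm".
Inside "noon wheel": head "wheel", modifier "noon".
Assembled: [[twilight [quarry serpent]] [elm [noon wheel]]].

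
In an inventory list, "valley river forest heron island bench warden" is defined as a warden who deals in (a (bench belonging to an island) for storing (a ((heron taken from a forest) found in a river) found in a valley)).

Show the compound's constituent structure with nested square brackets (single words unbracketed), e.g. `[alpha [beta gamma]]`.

[[[valley [river [forest heron]]] [island bench]] warden]

At the top level: head "warden"; modifier "valley river forest heron island bench".
Within "valley river forest heron island bench", the head is "bench" (specifically "island bench") and the modifier is "valley river forest heron".
Within "valley river forest heron", the head is "heron" (specifically "river forest heron") and the modifier is "valley".
Within "river forest heron", the head is "heron" (specifically "forest heron") and the modifier is "river".
Within "forest heron", the head is "heron" and the modifier is "forest".
Within "island bench", the head is "bench" and the modifier is "island".
Putting it together: [[[valley [river [forest heron]]] [island bench]] warden].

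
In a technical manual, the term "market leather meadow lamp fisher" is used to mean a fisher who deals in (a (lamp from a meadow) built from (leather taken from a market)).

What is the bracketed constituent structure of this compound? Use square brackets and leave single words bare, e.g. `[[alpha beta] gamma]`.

Whole compound: head "fisher", modifier "market leather meadow lamp".
"market leather meadow lamp" → head "lamp" (specifically "meadow lamp"), modifier "market leather".
"market leather" → head "leather", modifier "market".
"meadow lamp" → head "lamp", modifier "meadow".
Assembled: [[[market leather] [meadow lamp]] fisher].

[[[market leather] [meadow lamp]] fisher]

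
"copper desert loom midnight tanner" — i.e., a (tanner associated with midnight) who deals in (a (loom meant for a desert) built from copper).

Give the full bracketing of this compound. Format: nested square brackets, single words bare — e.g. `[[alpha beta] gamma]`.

[[copper [desert loom]] [midnight tanner]]

At the top level: head "tanner" (specifically "midnight tanner"); modifier "copper desert loom".
Inside "copper desert loom": head "loom" (specifically "desert loom"), modifier "copper".
Inside "desert loom": head "loom", modifier "desert".
Inside "midnight tanner": head "tanner", modifier "midnight".
Assembled: [[copper [desert loom]] [midnight tanner]].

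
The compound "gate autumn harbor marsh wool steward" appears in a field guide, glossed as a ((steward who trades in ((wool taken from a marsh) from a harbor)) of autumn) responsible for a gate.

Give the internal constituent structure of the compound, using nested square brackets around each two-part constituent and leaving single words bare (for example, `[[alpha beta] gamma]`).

Overall it is a kind of steward (specifically "autumn harbor marsh wool steward"); the modifier is "gate".
Within "autumn harbor marsh wool steward", the head is "steward" (specifically "harbor marsh wool steward") and the modifier is "autumn".
Within "harbor marsh wool steward", the head is "steward" and the modifier is "harbor marsh wool".
Within "harbor marsh wool", the head is "wool" (specifically "marsh wool") and the modifier is "harbor".
Within "marsh wool", the head is "wool" and the modifier is "marsh".
Putting it together: [gate [autumn [[harbor [marsh wool]] steward]]].

[gate [autumn [[harbor [marsh wool]] steward]]]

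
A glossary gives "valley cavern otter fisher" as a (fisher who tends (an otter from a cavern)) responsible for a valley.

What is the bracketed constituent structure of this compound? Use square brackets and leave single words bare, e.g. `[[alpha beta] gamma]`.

[valley [[cavern otter] fisher]]

Whole compound: head "fisher" (specifically "cavern otter fisher"), modifier "valley".
Within "cavern otter fisher", the head is "fisher" and the modifier is "cavern otter".
Within "cavern otter", the head is "otter" and the modifier is "cavern".
So the structure is [valley [[cavern otter] fisher]].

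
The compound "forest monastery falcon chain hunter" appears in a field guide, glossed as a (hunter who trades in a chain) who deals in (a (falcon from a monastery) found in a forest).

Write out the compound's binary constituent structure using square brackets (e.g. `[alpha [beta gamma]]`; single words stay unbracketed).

[[forest [monastery falcon]] [chain hunter]]

Overall it is a kind of hunter (specifically "chain hunter"); the modifier is "forest monastery falcon".
"forest monastery falcon" → head "falcon" (specifically "monastery falcon"), modifier "forest".
"monastery falcon" → head "falcon", modifier "monastery".
"chain hunter" → head "hunter", modifier "chain".
Assembled: [[forest [monastery falcon]] [chain hunter]].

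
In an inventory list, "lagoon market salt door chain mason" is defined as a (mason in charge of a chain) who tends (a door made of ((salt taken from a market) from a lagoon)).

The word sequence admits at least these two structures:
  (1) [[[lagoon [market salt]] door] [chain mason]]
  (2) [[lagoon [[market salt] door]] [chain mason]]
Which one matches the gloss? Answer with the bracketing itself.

[[[lagoon [market salt]] door] [chain mason]]

The paraphrase's head is the "mason" part ("chain mason"); its modifier is "lagoon market salt door".
That top-level split, carried through the inner groups, gives [[[lagoon [market salt]] door] [chain mason]].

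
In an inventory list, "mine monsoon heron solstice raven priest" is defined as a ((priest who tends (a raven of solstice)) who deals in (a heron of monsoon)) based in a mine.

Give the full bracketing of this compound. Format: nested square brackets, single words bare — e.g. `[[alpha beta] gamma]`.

[mine [[monsoon heron] [[solstice raven] priest]]]

The outermost head in the paraphrase is "priest" (specifically "monsoon heron solstice raven priest"), modified by "mine".
Within "monsoon heron solstice raven priest", the head is "priest" (specifically "solstice raven priest") and the modifier is "monsoon heron".
Within "monsoon heron", the head is "heron" and the modifier is "monsoon".
Within "solstice raven priest", the head is "priest" and the modifier is "solstice raven".
Within "solstice raven", the head is "raven" and the modifier is "solstice".
Putting it together: [mine [[monsoon heron] [[solstice raven] priest]]].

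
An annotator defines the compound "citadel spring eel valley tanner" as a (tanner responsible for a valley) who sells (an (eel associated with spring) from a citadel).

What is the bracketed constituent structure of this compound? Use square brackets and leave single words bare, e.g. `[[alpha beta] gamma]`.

Overall it is a kind of tanner (specifically "valley tanner"); the modifier is "citadel spring eel".
Inside "citadel spring eel": head "eel" (specifically "spring eel"), modifier "citadel".
Inside "spring eel": head "eel", modifier "spring".
Inside "valley tanner": head "tanner", modifier "valley".
Putting it together: [[citadel [spring eel]] [valley tanner]].

[[citadel [spring eel]] [valley tanner]]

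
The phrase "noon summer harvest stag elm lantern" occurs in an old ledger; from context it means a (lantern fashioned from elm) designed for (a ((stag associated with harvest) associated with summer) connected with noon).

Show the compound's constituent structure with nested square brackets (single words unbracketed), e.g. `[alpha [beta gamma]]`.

Whole compound: head "lantern" (specifically "elm lantern"), modifier "noon summer harvest stag".
Inside "noon summer harvest stag": head "stag" (specifically "summer harvest stag"), modifier "noon".
Inside "summer harvest stag": head "stag" (specifically "harvest stag"), modifier "summer".
Inside "harvest stag": head "stag", modifier "harvest".
Inside "elm lantern": head "lantern", modifier "elm".
Putting it together: [[noon [summer [harvest stag]]] [elm lantern]].

[[noon [summer [harvest stag]]] [elm lantern]]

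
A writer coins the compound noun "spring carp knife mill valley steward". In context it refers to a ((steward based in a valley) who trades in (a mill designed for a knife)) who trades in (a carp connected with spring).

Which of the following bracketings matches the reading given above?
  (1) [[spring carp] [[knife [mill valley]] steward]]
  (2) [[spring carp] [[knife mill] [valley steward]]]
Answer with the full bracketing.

The paraphrase's head is the "steward" part ("knife mill valley steward"); its modifier is "spring carp".
That top-level split, carried through the inner groups, gives [[spring carp] [[knife mill] [valley steward]]].

[[spring carp] [[knife mill] [valley steward]]]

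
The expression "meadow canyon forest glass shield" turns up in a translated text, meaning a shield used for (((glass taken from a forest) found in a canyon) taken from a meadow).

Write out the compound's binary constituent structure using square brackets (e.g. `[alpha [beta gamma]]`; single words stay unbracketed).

[[meadow [canyon [forest glass]]] shield]

Overall it is a kind of shield; the modifier is "meadow canyon forest glass".
"meadow canyon forest glass" → head "glass" (specifically "canyon forest glass"), modifier "meadow".
"canyon forest glass" → head "glass" (specifically "forest glass"), modifier "canyon".
"forest glass" → head "glass", modifier "forest".
Assembled: [[meadow [canyon [forest glass]]] shield].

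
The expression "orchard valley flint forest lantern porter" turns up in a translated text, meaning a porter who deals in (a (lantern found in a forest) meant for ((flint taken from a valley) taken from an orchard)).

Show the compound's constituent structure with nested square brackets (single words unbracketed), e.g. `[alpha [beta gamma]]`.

The outermost head in the paraphrase is "porter", modified by "orchard valley flint forest lantern".
Inside "orchard valley flint forest lantern": head "lantern" (specifically "forest lantern"), modifier "orchard valley flint".
Inside "orchard valley flint": head "flint" (specifically "valley flint"), modifier "orchard".
Inside "valley flint": head "flint", modifier "valley".
Inside "forest lantern": head "lantern", modifier "forest".
So the structure is [[[orchard [valley flint]] [forest lantern]] porter].

[[[orchard [valley flint]] [forest lantern]] porter]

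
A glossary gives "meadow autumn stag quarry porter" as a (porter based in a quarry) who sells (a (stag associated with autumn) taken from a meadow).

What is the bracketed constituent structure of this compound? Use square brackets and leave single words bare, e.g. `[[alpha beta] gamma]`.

[[meadow [autumn stag]] [quarry porter]]

Whole compound: head "porter" (specifically "quarry porter"), modifier "meadow autumn stag".
Inside "meadow autumn stag": head "stag" (specifically "autumn stag"), modifier "meadow".
Inside "autumn stag": head "stag", modifier "autumn".
Inside "quarry porter": head "porter", modifier "quarry".
Putting it together: [[meadow [autumn stag]] [quarry porter]].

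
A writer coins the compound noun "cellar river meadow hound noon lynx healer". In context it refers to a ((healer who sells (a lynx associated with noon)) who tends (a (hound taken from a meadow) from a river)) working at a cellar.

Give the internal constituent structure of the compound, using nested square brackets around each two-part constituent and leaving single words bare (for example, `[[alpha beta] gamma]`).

[cellar [[river [meadow hound]] [[noon lynx] healer]]]

At the top level: head "healer" (specifically "river meadow hound noon lynx healer"); modifier "cellar".
Within "river meadow hound noon lynx healer", the head is "healer" (specifically "noon lynx healer") and the modifier is "river meadow hound".
Within "river meadow hound", the head is "hound" (specifically "meadow hound") and the modifier is "river".
Within "meadow hound", the head is "hound" and the modifier is "meadow".
Within "noon lynx healer", the head is "healer" and the modifier is "noon lynx".
Within "noon lynx", the head is "lynx" and the modifier is "noon".
Assembled: [cellar [[river [meadow hound]] [[noon lynx] healer]]].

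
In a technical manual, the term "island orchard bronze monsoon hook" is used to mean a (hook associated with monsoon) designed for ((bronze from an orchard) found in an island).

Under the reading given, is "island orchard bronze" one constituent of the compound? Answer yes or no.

yes

The paraphrase groups the words so that "island orchard bronze" is one unit: it corresponds to a single parenthesized sub-phrase.
The full structure is [[island [orchard bronze]] [monsoon hook]], in which [island orchard bronze] is a constituent.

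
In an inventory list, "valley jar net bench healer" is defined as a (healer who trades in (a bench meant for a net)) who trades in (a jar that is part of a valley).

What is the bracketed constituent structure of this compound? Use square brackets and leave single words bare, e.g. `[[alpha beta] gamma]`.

Whole compound: head "healer" (specifically "net bench healer"), modifier "valley jar".
Within "valley jar", the head is "jar" and the modifier is "valley".
Within "net bench healer", the head is "healer" and the modifier is "net bench".
Within "net bench", the head is "bench" and the modifier is "net".
So the structure is [[valley jar] [[net bench] healer]].

[[valley jar] [[net bench] healer]]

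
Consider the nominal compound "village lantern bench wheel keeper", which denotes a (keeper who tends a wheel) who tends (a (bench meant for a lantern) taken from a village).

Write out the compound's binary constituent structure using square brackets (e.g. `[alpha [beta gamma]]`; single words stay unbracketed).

[[village [lantern bench]] [wheel keeper]]

Overall it is a kind of keeper (specifically "wheel keeper"); the modifier is "village lantern bench".
"village lantern bench" → head "bench" (specifically "lantern bench"), modifier "village".
"lantern bench" → head "bench", modifier "lantern".
"wheel keeper" → head "keeper", modifier "wheel".
Assembled: [[village [lantern bench]] [wheel keeper]].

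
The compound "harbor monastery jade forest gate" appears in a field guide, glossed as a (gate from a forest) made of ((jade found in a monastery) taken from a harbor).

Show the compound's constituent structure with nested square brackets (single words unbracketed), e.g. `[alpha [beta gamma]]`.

Overall it is a kind of gate (specifically "forest gate"); the modifier is "harbor monastery jade".
Within "harbor monastery jade", the head is "jade" (specifically "monastery jade") and the modifier is "harbor".
Within "monastery jade", the head is "jade" and the modifier is "monastery".
Within "forest gate", the head is "gate" and the modifier is "forest".
So the structure is [[harbor [monastery jade]] [forest gate]].

[[harbor [monastery jade]] [forest gate]]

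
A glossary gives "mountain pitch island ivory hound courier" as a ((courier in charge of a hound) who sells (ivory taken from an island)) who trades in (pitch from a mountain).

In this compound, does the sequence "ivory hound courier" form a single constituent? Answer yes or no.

The top-level split is [mountain pitch] [island ivory hound courier]; the full structure is [[mountain pitch] [[island ivory] [hound courier]]].
"ivory hound courier" straddles a constituent boundary, so it is not a single unit.

no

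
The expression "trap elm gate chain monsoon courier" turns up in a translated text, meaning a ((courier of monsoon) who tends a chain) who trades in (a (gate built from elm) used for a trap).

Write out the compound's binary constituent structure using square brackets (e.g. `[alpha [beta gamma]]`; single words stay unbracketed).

At the top level: head "courier" (specifically "chain monsoon courier"); modifier "trap elm gate".
"trap elm gate" → head "gate" (specifically "elm gate"), modifier "trap".
"elm gate" → head "gate", modifier "elm".
"chain monsoon courier" → head "courier" (specifically "monsoon courier"), modifier "chain".
"monsoon courier" → head "courier", modifier "monsoon".
Putting it together: [[trap [elm gate]] [chain [monsoon courier]]].

[[trap [elm gate]] [chain [monsoon courier]]]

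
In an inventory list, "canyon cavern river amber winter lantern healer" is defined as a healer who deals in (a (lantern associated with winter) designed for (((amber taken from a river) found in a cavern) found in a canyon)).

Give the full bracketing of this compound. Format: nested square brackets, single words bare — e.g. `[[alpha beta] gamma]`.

Overall it is a kind of healer; the modifier is "canyon cavern river amber winter lantern".
Within "canyon cavern river amber winter lantern", the head is "lantern" (specifically "winter lantern") and the modifier is "canyon cavern river amber".
Within "canyon cavern river amber", the head is "amber" (specifically "cavern river amber") and the modifier is "canyon".
Within "cavern river amber", the head is "amber" (specifically "river amber") and the modifier is "cavern".
Within "river amber", the head is "amber" and the modifier is "river".
Within "winter lantern", the head is "lantern" and the modifier is "winter".
Putting it together: [[[canyon [cavern [river amber]]] [winter lantern]] healer].

[[[canyon [cavern [river amber]]] [winter lantern]] healer]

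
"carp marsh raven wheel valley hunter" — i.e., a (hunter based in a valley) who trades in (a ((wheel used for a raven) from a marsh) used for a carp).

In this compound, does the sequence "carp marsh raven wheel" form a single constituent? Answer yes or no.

yes

The paraphrase groups the words so that "carp marsh raven wheel" is one unit: it corresponds to a single parenthesized sub-phrase.
The full structure is [[carp [marsh [raven wheel]]] [valley hunter]], in which [carp marsh raven wheel] is a constituent.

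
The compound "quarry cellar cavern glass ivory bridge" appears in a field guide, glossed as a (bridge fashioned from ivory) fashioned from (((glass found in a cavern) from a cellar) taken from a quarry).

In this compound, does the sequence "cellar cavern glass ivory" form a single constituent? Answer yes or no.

no

The top-level split is [quarry cellar cavern glass] [ivory bridge]; the full structure is [[quarry [cellar [cavern glass]]] [ivory bridge]].
"cellar cavern glass ivory" straddles a constituent boundary, so it is not a single unit.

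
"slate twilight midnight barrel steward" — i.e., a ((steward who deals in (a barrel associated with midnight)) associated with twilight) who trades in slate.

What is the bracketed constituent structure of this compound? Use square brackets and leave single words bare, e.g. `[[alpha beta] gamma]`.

[slate [twilight [[midnight barrel] steward]]]

Overall it is a kind of steward (specifically "twilight midnight barrel steward"); the modifier is "slate".
Inside "twilight midnight barrel steward": head "steward" (specifically "midnight barrel steward"), modifier "twilight".
Inside "midnight barrel steward": head "steward", modifier "midnight barrel".
Inside "midnight barrel": head "barrel", modifier "midnight".
So the structure is [slate [twilight [[midnight barrel] steward]]].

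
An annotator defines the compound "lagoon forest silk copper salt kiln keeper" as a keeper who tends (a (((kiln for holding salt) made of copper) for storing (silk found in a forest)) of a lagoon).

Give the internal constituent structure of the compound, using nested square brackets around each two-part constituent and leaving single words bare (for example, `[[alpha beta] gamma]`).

[[lagoon [[forest silk] [copper [salt kiln]]]] keeper]

The outermost head in the paraphrase is "keeper", modified by "lagoon forest silk copper salt kiln".
Within "lagoon forest silk copper salt kiln", the head is "kiln" (specifically "forest silk copper salt kiln") and the modifier is "lagoon".
Within "forest silk copper salt kiln", the head is "kiln" (specifically "copper salt kiln") and the modifier is "forest silk".
Within "forest silk", the head is "silk" and the modifier is "forest".
Within "copper salt kiln", the head is "kiln" (specifically "salt kiln") and the modifier is "copper".
Within "salt kiln", the head is "kiln" and the modifier is "salt".
So the structure is [[lagoon [[forest silk] [copper [salt kiln]]]] keeper].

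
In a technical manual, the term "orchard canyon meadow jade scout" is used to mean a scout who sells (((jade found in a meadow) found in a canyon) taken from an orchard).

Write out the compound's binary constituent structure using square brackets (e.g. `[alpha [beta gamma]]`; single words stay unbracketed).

The outermost head in the paraphrase is "scout", modified by "orchard canyon meadow jade".
"orchard canyon meadow jade" → head "jade" (specifically "canyon meadow jade"), modifier "orchard".
"canyon meadow jade" → head "jade" (specifically "meadow jade"), modifier "canyon".
"meadow jade" → head "jade", modifier "meadow".
Assembled: [[orchard [canyon [meadow jade]]] scout].

[[orchard [canyon [meadow jade]]] scout]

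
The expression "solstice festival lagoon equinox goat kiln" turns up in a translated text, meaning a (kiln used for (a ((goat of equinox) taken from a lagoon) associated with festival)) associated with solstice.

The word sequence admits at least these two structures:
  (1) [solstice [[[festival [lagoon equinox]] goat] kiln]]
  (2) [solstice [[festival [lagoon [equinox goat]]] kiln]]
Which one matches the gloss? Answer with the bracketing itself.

[solstice [[festival [lagoon [equinox goat]]] kiln]]

The paraphrase's head is the "kiln" part ("festival lagoon equinox goat kiln"); its modifier is "solstice".
That top-level split, carried through the inner groups, gives [solstice [[festival [lagoon [equinox goat]]] kiln]].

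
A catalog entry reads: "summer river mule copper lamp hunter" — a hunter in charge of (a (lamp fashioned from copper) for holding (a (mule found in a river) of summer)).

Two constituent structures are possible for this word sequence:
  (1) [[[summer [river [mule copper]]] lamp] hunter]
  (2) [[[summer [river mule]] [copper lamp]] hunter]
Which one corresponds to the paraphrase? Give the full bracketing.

[[[summer [river mule]] [copper lamp]] hunter]

The paraphrase's head is the "hunter" part ("hunter"); its modifier is "summer river mule copper lamp".
That top-level split, carried through the inner groups, gives [[[summer [river mule]] [copper lamp]] hunter].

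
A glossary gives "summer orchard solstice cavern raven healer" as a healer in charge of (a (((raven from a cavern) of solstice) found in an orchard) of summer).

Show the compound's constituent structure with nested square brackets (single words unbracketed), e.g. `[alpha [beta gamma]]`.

Overall it is a kind of healer; the modifier is "summer orchard solstice cavern raven".
"summer orchard solstice cavern raven" → head "raven" (specifically "orchard solstice cavern raven"), modifier "summer".
"orchard solstice cavern raven" → head "raven" (specifically "solstice cavern raven"), modifier "orchard".
"solstice cavern raven" → head "raven" (specifically "cavern raven"), modifier "solstice".
"cavern raven" → head "raven", modifier "cavern".
Assembled: [[summer [orchard [solstice [cavern raven]]]] healer].

[[summer [orchard [solstice [cavern raven]]]] healer]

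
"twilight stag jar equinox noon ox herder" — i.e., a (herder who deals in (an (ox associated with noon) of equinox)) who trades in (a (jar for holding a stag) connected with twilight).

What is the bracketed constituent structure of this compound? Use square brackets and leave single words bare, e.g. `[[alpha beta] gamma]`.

[[twilight [stag jar]] [[equinox [noon ox]] herder]]

Overall it is a kind of herder (specifically "equinox noon ox herder"); the modifier is "twilight stag jar".
Within "twilight stag jar", the head is "jar" (specifically "stag jar") and the modifier is "twilight".
Within "stag jar", the head is "jar" and the modifier is "stag".
Within "equinox noon ox herder", the head is "herder" and the modifier is "equinox noon ox".
Within "equinox noon ox", the head is "ox" (specifically "noon ox") and the modifier is "equinox".
Within "noon ox", the head is "ox" and the modifier is "noon".
Assembled: [[twilight [stag jar]] [[equinox [noon ox]] herder]].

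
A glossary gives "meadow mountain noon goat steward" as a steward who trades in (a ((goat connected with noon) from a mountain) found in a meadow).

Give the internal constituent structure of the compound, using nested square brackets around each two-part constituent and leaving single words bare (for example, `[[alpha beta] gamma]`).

At the top level: head "steward"; modifier "meadow mountain noon goat".
"meadow mountain noon goat" → head "goat" (specifically "mountain noon goat"), modifier "meadow".
"mountain noon goat" → head "goat" (specifically "noon goat"), modifier "mountain".
"noon goat" → head "goat", modifier "noon".
So the structure is [[meadow [mountain [noon goat]]] steward].

[[meadow [mountain [noon goat]]] steward]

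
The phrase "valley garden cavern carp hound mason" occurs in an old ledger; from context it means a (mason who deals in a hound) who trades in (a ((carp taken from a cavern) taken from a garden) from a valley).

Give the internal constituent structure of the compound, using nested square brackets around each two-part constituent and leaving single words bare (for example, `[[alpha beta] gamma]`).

The outermost head in the paraphrase is "mason" (specifically "hound mason"), modified by "valley garden cavern carp".
"valley garden cavern carp" → head "carp" (specifically "garden cavern carp"), modifier "valley".
"garden cavern carp" → head "carp" (specifically "cavern carp"), modifier "garden".
"cavern carp" → head "carp", modifier "cavern".
"hound mason" → head "mason", modifier "hound".
So the structure is [[valley [garden [cavern carp]]] [hound mason]].

[[valley [garden [cavern carp]]] [hound mason]]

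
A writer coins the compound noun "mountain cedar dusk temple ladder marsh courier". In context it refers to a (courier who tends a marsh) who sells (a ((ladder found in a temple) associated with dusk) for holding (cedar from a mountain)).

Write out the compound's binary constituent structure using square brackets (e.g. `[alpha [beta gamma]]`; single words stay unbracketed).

The outermost head in the paraphrase is "courier" (specifically "marsh courier"), modified by "mountain cedar dusk temple ladder".
Within "mountain cedar dusk temple ladder", the head is "ladder" (specifically "dusk temple ladder") and the modifier is "mountain cedar".
Within "mountain cedar", the head is "cedar" and the modifier is "mountain".
Within "dusk temple ladder", the head is "ladder" (specifically "temple ladder") and the modifier is "dusk".
Within "temple ladder", the head is "ladder" and the modifier is "temple".
Within "marsh courier", the head is "courier" and the modifier is "marsh".
Assembled: [[[mountain cedar] [dusk [temple ladder]]] [marsh courier]].

[[[mountain cedar] [dusk [temple ladder]]] [marsh courier]]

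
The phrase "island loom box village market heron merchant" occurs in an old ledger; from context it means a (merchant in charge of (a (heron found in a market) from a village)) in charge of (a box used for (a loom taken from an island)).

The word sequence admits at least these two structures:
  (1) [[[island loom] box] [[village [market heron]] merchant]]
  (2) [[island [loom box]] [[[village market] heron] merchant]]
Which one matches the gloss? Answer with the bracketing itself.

The paraphrase's head is the "merchant" part ("village market heron merchant"); its modifier is "island loom box".
That top-level split, carried through the inner groups, gives [[[island loom] box] [[village [market heron]] merchant]].

[[[island loom] box] [[village [market heron]] merchant]]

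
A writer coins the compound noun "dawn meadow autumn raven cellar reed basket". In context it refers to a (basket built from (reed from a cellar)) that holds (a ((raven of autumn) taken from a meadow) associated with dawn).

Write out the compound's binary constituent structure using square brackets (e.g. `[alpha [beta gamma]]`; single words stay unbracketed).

The outermost head in the paraphrase is "basket" (specifically "cellar reed basket"), modified by "dawn meadow autumn raven".
Within "dawn meadow autumn raven", the head is "raven" (specifically "meadow autumn raven") and the modifier is "dawn".
Within "meadow autumn raven", the head is "raven" (specifically "autumn raven") and the modifier is "meadow".
Within "autumn raven", the head is "raven" and the modifier is "autumn".
Within "cellar reed basket", the head is "basket" and the modifier is "cellar reed".
Within "cellar reed", the head is "reed" and the modifier is "cellar".
Putting it together: [[dawn [meadow [autumn raven]]] [[cellar reed] basket]].

[[dawn [meadow [autumn raven]]] [[cellar reed] basket]]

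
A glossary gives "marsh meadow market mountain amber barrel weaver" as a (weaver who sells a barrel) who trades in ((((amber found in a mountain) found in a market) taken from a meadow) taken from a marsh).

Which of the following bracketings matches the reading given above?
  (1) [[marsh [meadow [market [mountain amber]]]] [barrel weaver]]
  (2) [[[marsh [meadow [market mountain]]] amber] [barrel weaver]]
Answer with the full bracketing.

[[marsh [meadow [market [mountain amber]]]] [barrel weaver]]

The paraphrase's head is the "weaver" part ("barrel weaver"); its modifier is "marsh meadow market mountain amber".
That top-level split, carried through the inner groups, gives [[marsh [meadow [market [mountain amber]]]] [barrel weaver]].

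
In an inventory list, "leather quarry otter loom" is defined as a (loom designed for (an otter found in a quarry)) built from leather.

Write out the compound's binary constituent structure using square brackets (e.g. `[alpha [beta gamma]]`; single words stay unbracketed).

The outermost head in the paraphrase is "loom" (specifically "quarry otter loom"), modified by "leather".
"quarry otter loom" → head "loom", modifier "quarry otter".
"quarry otter" → head "otter", modifier "quarry".
So the structure is [leather [[quarry otter] loom]].

[leather [[quarry otter] loom]]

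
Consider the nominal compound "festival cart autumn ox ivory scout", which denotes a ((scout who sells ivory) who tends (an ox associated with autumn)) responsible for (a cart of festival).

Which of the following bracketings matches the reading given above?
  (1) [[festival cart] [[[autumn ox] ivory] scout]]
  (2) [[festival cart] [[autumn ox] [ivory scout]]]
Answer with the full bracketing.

The paraphrase's head is the "scout" part ("autumn ox ivory scout"); its modifier is "festival cart".
That top-level split, carried through the inner groups, gives [[festival cart] [[autumn ox] [ivory scout]]].

[[festival cart] [[autumn ox] [ivory scout]]]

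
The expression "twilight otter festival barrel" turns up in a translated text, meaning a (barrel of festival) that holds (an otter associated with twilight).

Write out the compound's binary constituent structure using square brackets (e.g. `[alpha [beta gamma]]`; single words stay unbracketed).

Whole compound: head "barrel" (specifically "festival barrel"), modifier "twilight otter".
Within "twilight otter", the head is "otter" and the modifier is "twilight".
Within "festival barrel", the head is "barrel" and the modifier is "festival".
Putting it together: [[twilight otter] [festival barrel]].

[[twilight otter] [festival barrel]]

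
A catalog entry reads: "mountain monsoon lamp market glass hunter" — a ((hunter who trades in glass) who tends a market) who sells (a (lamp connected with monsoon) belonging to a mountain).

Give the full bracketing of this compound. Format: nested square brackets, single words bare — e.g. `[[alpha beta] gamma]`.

[[mountain [monsoon lamp]] [market [glass hunter]]]

Overall it is a kind of hunter (specifically "market glass hunter"); the modifier is "mountain monsoon lamp".
"mountain monsoon lamp" → head "lamp" (specifically "monsoon lamp"), modifier "mountain".
"monsoon lamp" → head "lamp", modifier "monsoon".
"market glass hunter" → head "hunter" (specifically "glass hunter"), modifier "market".
"glass hunter" → head "hunter", modifier "glass".
So the structure is [[mountain [monsoon lamp]] [market [glass hunter]]].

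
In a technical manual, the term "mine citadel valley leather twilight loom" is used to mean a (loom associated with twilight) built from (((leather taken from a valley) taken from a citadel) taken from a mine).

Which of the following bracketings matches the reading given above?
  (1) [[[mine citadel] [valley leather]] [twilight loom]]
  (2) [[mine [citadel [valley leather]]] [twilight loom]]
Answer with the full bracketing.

[[mine [citadel [valley leather]]] [twilight loom]]

The paraphrase's head is the "loom" part ("twilight loom"); its modifier is "mine citadel valley leather".
That top-level split, carried through the inner groups, gives [[mine [citadel [valley leather]]] [twilight loom]].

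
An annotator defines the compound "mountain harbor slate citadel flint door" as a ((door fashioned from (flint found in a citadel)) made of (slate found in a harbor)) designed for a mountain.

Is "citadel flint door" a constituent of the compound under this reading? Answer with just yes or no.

yes

The paraphrase groups the words so that "citadel flint door" is one unit: it corresponds to a single parenthesized sub-phrase.
The full structure is [mountain [[harbor slate] [[citadel flint] door]]], in which [citadel flint door] is a constituent.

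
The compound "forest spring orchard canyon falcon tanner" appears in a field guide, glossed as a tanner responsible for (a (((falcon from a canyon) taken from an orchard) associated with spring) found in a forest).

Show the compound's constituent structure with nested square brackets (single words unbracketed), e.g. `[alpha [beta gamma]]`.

[[forest [spring [orchard [canyon falcon]]]] tanner]

Whole compound: head "tanner", modifier "forest spring orchard canyon falcon".
Inside "forest spring orchard canyon falcon": head "falcon" (specifically "spring orchard canyon falcon"), modifier "forest".
Inside "spring orchard canyon falcon": head "falcon" (specifically "orchard canyon falcon"), modifier "spring".
Inside "orchard canyon falcon": head "falcon" (specifically "canyon falcon"), modifier "orchard".
Inside "canyon falcon": head "falcon", modifier "canyon".
Assembled: [[forest [spring [orchard [canyon falcon]]]] tanner].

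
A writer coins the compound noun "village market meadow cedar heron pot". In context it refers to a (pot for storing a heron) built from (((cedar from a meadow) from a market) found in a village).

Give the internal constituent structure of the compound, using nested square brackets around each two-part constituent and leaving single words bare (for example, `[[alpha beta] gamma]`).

At the top level: head "pot" (specifically "heron pot"); modifier "village market meadow cedar".
Inside "village market meadow cedar": head "cedar" (specifically "market meadow cedar"), modifier "village".
Inside "market meadow cedar": head "cedar" (specifically "meadow cedar"), modifier "market".
Inside "meadow cedar": head "cedar", modifier "meadow".
Inside "heron pot": head "pot", modifier "heron".
So the structure is [[village [market [meadow cedar]]] [heron pot]].

[[village [market [meadow cedar]]] [heron pot]]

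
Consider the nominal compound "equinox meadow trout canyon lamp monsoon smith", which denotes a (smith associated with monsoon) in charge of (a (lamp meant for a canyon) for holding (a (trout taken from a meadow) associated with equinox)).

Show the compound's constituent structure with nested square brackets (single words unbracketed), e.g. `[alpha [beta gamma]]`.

[[[equinox [meadow trout]] [canyon lamp]] [monsoon smith]]

The outermost head in the paraphrase is "smith" (specifically "monsoon smith"), modified by "equinox meadow trout canyon lamp".
Inside "equinox meadow trout canyon lamp": head "lamp" (specifically "canyon lamp"), modifier "equinox meadow trout".
Inside "equinox meadow trout": head "trout" (specifically "meadow trout"), modifier "equinox".
Inside "meadow trout": head "trout", modifier "meadow".
Inside "canyon lamp": head "lamp", modifier "canyon".
Inside "monsoon smith": head "smith", modifier "monsoon".
So the structure is [[[equinox [meadow trout]] [canyon lamp]] [monsoon smith]].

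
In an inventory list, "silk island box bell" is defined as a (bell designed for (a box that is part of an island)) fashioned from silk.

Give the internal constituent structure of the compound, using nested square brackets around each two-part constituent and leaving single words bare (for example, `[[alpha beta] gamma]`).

[silk [[island box] bell]]

The outermost head in the paraphrase is "bell" (specifically "island box bell"), modified by "silk".
Within "island box bell", the head is "bell" and the modifier is "island box".
Within "island box", the head is "box" and the modifier is "island".
So the structure is [silk [[island box] bell]].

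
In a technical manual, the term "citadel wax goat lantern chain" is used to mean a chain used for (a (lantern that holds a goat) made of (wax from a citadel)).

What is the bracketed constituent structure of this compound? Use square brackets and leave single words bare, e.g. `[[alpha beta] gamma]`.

[[[citadel wax] [goat lantern]] chain]

Overall it is a kind of chain; the modifier is "citadel wax goat lantern".
"citadel wax goat lantern" → head "lantern" (specifically "goat lantern"), modifier "citadel wax".
"citadel wax" → head "wax", modifier "citadel".
"goat lantern" → head "lantern", modifier "goat".
Assembled: [[[citadel wax] [goat lantern]] chain].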